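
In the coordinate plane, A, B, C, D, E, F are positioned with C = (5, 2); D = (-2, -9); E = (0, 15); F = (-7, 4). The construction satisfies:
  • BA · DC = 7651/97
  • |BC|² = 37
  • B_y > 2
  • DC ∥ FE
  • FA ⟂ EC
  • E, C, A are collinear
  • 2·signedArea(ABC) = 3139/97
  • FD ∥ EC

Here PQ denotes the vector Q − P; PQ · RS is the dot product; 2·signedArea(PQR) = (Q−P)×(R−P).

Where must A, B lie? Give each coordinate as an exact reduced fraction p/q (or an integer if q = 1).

1. A_x = 270/97  [E, C, A are collinear ∩ FA ⟂ EC]
2. A_y = 753/97  [E, C, A are collinear ∩ FA ⟂ EC]
   → A = (270/97, 753/97)
3. B_x = -1  [BA · DC = 7651/97 ∩ 2·signedArea(ABC) = 3139/97]
4. B_y = 3  [BA · DC = 7651/97 ∩ 2·signedArea(ABC) = 3139/97]
   → B = (-1, 3)

A = (270/97, 753/97)
B = (-1, 3)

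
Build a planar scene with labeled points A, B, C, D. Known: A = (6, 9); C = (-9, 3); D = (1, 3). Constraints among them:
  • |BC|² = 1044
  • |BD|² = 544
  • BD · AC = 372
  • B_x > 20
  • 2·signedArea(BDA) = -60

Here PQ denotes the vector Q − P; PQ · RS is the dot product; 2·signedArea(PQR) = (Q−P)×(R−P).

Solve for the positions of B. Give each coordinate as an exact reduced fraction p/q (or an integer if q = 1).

B = (21, 15)

1. B_x = 21  [BD · AC = 372 ∩ 2·signedArea(BDA) = -60]
2. B_y = 15  [BD · AC = 372 ∩ 2·signedArea(BDA) = -60]
   → B = (21, 15)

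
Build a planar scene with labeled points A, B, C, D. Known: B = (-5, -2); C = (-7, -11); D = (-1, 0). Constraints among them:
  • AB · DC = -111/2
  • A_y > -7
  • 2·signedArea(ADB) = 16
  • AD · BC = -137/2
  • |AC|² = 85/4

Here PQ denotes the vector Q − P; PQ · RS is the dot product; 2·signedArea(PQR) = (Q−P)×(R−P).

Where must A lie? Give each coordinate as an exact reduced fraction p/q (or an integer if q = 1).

A = (-6, -13/2)

1. A_x = -6  [AB · DC = -111/2 ∩ AD · BC = -137/2]
2. A_y = -13/2  [AB · DC = -111/2 ∩ AD · BC = -137/2]
   → A = (-6, -13/2)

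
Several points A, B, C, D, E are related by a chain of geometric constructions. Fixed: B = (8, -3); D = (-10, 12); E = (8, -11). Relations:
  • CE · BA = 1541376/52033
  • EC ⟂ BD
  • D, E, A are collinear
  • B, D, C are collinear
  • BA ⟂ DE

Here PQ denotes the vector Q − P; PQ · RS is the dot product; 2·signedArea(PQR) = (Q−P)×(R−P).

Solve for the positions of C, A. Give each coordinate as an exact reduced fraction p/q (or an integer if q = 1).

1. C_x = 728/61  [B, D, C are collinear ∩ EC ⟂ BD]
2. C_y = -383/61  [B, D, C are collinear ∩ EC ⟂ BD]
   → C = (728/61, -383/61)
3. A_x = 3512/853  [D, E, A are collinear ∩ BA ⟂ DE]
4. A_y = -5151/853  [D, E, A are collinear ∩ BA ⟂ DE]
   → A = (3512/853, -5151/853)

A = (3512/853, -5151/853)
C = (728/61, -383/61)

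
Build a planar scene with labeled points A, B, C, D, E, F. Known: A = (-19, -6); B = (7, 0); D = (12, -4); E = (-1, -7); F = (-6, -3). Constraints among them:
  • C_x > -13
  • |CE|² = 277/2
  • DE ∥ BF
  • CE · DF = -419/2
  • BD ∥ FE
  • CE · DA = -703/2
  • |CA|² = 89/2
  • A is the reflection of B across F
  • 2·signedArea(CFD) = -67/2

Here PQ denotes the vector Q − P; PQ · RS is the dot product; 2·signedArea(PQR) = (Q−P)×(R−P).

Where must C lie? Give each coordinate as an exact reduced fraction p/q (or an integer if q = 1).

1. C_x = -25/2  [2·signedArea(CFD) = -67/2 ∩ CE · DF = -419/2]
2. C_y = -9/2  [2·signedArea(CFD) = -67/2 ∩ CE · DF = -419/2]
   → C = (-25/2, -9/2)

C = (-25/2, -9/2)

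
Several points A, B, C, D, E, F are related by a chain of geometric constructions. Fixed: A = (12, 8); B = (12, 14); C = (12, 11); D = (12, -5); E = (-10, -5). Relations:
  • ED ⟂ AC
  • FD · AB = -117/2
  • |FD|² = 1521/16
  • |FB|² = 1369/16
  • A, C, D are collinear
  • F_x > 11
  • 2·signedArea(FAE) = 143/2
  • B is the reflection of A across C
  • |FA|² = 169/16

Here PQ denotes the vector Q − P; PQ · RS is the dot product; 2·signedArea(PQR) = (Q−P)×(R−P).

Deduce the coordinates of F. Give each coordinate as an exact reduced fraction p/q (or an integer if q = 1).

F = (12, 19/4)

1. F_x = 12  [2·signedArea(FAE) = 143/2 ∩ FD · AB = -117/2]
2. F_y = 19/4  [2·signedArea(FAE) = 143/2 ∩ FD · AB = -117/2]
   → F = (12, 19/4)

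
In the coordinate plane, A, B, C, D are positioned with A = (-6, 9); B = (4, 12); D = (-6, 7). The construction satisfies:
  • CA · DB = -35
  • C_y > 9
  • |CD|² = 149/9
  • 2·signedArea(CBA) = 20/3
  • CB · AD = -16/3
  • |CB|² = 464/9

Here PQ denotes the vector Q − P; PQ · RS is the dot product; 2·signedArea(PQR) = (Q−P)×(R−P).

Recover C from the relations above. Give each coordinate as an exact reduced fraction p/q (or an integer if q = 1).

1. C_x = -8/3  [CA · DB = -35 ∩ CB · AD = -16/3]
2. C_y = 28/3  [CA · DB = -35 ∩ CB · AD = -16/3]
   → C = (-8/3, 28/3)

C = (-8/3, 28/3)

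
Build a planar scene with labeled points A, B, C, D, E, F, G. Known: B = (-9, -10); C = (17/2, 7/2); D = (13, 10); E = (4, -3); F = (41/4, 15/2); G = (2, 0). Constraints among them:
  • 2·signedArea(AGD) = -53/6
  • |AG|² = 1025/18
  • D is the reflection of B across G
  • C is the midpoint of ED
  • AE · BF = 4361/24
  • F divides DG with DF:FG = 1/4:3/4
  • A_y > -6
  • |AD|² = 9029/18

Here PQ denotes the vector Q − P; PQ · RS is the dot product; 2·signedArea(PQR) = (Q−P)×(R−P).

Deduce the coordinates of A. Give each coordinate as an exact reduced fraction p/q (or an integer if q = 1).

1. A_x = -19/6  [2·signedArea(AGD) = -53/6 ∩ AE · BF = 4361/24]
2. A_y = -11/2  [2·signedArea(AGD) = -53/6 ∩ AE · BF = 4361/24]
   → A = (-19/6, -11/2)

A = (-19/6, -11/2)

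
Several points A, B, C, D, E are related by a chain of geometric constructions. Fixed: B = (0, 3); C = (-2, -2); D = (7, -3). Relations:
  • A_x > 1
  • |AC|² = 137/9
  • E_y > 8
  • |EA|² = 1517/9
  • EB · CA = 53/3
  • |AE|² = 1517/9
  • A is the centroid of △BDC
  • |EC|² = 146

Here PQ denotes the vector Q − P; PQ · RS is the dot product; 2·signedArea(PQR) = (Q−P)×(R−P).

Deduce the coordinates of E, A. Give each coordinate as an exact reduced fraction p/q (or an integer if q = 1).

A = (5/3, -2/3)
E = (-7, 9)

1. A_x = 5/3  [A is the centroid of △BDC]
2. A_y = -2/3  [A is the centroid of △BDC]
   → A = (5/3, -2/3)
3. E_x = -7  [line -11/3·x + -4/3·y + -41/3 = 0 ∩ |EC|² = 146]
4. E_y = 9  [line -11/3·x + -4/3·y + -41/3 = 0 ∩ |EC|² = 146]
   → E = (-7, 9)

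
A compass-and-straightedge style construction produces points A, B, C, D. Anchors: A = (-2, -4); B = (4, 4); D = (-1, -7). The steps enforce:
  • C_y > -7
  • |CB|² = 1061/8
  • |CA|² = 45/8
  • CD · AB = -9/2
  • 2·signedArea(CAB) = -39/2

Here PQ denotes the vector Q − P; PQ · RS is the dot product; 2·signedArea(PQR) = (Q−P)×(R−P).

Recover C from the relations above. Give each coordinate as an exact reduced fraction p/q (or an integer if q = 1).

C = (-5/4, -25/4)

1. C_x = -5/4  [CD · AB = -9/2 ∩ 2·signedArea(CAB) = -39/2]
2. C_y = -25/4  [CD · AB = -9/2 ∩ 2·signedArea(CAB) = -39/2]
   → C = (-5/4, -25/4)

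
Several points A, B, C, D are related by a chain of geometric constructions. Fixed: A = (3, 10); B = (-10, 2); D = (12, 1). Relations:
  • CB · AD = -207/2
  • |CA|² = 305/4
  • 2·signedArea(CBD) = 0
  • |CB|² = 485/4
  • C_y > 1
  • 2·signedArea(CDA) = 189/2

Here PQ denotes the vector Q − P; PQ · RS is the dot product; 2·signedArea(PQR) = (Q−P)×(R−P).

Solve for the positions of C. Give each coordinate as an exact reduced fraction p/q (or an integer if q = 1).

C = (1, 3/2)

1. C_x = 1  [2·signedArea(CBD) = 0 ∩ CB · AD = -207/2]
2. C_y = 3/2  [2·signedArea(CBD) = 0 ∩ CB · AD = -207/2]
   → C = (1, 3/2)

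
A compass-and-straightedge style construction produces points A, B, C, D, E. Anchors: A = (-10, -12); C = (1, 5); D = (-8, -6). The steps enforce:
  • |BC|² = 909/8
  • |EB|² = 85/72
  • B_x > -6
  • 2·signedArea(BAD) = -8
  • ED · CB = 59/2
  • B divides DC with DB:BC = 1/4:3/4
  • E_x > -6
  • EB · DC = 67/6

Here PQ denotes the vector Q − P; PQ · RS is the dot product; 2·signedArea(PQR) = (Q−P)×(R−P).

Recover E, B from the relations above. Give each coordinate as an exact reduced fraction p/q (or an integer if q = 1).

B = (-23/4, -13/4)
E = (-17/3, -13/3)

1. B_x = -23/4  [B divides DC with DB:BC = 1/4:3/4]
2. B_y = -13/4  [B divides DC with DB:BC = 1/4:3/4]
   → B = (-23/4, -13/4)
3. E_x = -17/3  [line -9·x + -11·y + -296/3 = 0 ∩ |EB|² = 85/72]
4. E_y = -13/3  [line -9·x + -11·y + -296/3 = 0 ∩ |EB|² = 85/72]
   → E = (-17/3, -13/3)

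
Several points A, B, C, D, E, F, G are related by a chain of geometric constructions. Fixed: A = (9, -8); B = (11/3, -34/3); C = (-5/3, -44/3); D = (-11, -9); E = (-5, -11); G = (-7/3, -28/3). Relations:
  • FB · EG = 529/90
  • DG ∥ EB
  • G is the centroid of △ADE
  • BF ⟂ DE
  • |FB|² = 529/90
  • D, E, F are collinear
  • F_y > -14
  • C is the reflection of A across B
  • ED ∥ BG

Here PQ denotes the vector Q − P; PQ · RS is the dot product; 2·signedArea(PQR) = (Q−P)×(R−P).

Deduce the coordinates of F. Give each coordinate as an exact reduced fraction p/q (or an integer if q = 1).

F = (29/10, -409/30)

1. F_x = 29/10  [D, E, F are collinear ∩ BF ⟂ DE]
2. F_y = -409/30  [D, E, F are collinear ∩ BF ⟂ DE]
   → F = (29/10, -409/30)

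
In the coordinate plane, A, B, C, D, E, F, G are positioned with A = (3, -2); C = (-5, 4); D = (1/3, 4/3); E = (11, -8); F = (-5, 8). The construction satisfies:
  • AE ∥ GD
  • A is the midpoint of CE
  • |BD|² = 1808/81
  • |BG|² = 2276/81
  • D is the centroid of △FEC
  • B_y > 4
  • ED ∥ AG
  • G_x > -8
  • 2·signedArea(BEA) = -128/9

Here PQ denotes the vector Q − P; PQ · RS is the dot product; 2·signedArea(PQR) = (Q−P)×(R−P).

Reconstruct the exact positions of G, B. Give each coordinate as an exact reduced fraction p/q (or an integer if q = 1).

B = (-29/9, 40/9)
G = (-23/3, 22/3)

1. G_x = -23/3  [AE ∥ GD ∩ ED ∥ AG]
2. G_y = 22/3  [AE ∥ GD ∩ ED ∥ AG]
   → G = (-23/3, 22/3)
3. B_x = -29/9  [line -6·x + -8·y + 146/9 = 0 ∩ |BD|² = 1808/81]
4. B_y = 40/9  [line -6·x + -8·y + 146/9 = 0 ∩ |BD|² = 1808/81]
   → B = (-29/9, 40/9)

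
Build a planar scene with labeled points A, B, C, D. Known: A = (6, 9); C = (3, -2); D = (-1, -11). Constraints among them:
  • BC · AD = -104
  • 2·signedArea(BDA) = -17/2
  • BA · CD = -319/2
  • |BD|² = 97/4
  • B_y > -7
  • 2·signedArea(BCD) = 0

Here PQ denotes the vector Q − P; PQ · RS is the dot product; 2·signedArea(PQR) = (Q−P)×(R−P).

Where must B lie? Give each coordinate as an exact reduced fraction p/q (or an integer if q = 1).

B = (1, -13/2)

1. B_x = 1  [2·signedArea(BCD) = 0 ∩ BA · CD = -319/2]
2. B_y = -13/2  [2·signedArea(BCD) = 0 ∩ BA · CD = -319/2]
   → B = (1, -13/2)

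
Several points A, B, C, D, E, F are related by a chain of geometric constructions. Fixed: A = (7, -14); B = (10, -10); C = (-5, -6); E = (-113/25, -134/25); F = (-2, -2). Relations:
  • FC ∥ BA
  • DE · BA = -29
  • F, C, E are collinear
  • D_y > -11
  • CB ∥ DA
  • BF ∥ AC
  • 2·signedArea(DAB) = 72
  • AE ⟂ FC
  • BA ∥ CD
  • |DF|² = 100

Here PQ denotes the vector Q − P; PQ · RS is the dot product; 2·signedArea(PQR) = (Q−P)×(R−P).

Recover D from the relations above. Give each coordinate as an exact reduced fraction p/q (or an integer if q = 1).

1. D_x = -8  [CB ∥ DA ∩ BA ∥ CD]
2. D_y = -10  [CB ∥ DA ∩ BA ∥ CD]
   → D = (-8, -10)

D = (-8, -10)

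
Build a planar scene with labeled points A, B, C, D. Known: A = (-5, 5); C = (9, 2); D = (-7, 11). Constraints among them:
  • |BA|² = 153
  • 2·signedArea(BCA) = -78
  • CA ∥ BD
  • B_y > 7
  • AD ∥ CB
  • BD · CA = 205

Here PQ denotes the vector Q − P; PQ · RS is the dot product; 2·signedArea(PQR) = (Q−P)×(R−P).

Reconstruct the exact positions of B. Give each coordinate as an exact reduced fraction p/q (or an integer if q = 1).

B = (7, 8)

1. B_x = 7  [CA ∥ BD ∩ AD ∥ CB]
2. B_y = 8  [CA ∥ BD ∩ AD ∥ CB]
   → B = (7, 8)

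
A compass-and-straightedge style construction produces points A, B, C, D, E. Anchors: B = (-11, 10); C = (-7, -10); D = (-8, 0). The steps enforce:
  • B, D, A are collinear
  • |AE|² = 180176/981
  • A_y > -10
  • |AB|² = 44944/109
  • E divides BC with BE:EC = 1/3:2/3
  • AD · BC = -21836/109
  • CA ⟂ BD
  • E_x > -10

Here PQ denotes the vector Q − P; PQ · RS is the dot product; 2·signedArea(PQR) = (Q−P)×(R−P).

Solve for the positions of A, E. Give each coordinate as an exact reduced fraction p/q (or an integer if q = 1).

1. A_x = -563/109  [B, D, A are collinear ∩ CA ⟂ BD]
2. A_y = -1030/109  [B, D, A are collinear ∩ CA ⟂ BD]
   → A = (-563/109, -1030/109)
3. E_x = -29/3  [E divides BC with BE:EC = 1/3:2/3]
4. E_y = 10/3  [E divides BC with BE:EC = 1/3:2/3]
   → E = (-29/3, 10/3)

A = (-563/109, -1030/109)
E = (-29/3, 10/3)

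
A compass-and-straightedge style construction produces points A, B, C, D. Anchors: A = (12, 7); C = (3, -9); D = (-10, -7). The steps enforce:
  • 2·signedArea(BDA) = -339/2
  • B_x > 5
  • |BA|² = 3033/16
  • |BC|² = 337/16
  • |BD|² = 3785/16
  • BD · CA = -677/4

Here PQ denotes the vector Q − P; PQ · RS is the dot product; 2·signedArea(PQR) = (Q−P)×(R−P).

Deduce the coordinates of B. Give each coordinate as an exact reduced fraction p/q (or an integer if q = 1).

B = (21/4, -5)

1. B_x = 21/4  [2·signedArea(BDA) = -339/2 ∩ BD · CA = -677/4]
2. B_y = -5  [2·signedArea(BDA) = -339/2 ∩ BD · CA = -677/4]
   → B = (21/4, -5)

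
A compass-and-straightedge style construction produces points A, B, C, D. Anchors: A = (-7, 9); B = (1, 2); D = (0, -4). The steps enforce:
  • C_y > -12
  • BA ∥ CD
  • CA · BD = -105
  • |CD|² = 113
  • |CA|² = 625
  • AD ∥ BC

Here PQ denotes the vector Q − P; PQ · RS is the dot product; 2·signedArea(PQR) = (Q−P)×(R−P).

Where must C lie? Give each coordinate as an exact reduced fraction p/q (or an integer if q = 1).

C = (8, -11)

1. C_x = 8  [BA ∥ CD ∩ AD ∥ BC]
2. C_y = -11  [BA ∥ CD ∩ AD ∥ BC]
   → C = (8, -11)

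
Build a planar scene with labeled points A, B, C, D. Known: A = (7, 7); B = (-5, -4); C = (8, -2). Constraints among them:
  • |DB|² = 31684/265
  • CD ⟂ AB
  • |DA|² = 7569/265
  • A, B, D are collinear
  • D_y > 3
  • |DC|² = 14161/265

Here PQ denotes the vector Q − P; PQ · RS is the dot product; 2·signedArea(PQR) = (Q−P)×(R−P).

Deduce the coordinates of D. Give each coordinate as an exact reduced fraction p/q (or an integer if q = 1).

D = (811/265, 898/265)

1. D_x = 811/265  [A, B, D are collinear ∩ CD ⟂ AB]
2. D_y = 898/265  [A, B, D are collinear ∩ CD ⟂ AB]
   → D = (811/265, 898/265)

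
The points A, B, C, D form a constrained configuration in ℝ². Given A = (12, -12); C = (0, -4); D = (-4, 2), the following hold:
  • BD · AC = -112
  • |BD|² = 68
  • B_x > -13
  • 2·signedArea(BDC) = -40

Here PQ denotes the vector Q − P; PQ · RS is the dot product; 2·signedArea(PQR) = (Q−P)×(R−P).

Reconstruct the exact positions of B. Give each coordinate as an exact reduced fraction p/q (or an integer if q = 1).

B = (-12, 4)

1. B_x = -12  [BD · AC = -112 ∩ 2·signedArea(BDC) = -40]
2. B_y = 4  [BD · AC = -112 ∩ 2·signedArea(BDC) = -40]
   → B = (-12, 4)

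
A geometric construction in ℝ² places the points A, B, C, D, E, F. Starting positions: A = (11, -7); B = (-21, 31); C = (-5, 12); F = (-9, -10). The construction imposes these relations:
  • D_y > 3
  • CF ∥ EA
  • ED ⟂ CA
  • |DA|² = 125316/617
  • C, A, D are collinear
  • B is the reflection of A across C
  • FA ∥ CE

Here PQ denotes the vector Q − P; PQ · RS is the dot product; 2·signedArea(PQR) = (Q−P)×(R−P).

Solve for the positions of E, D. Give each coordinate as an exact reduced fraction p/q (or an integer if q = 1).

D = (1123/617, 2407/617)
E = (15, 15)

1. E_x = 15  [CF ∥ EA ∩ FA ∥ CE]
2. E_y = 15  [CF ∥ EA ∩ FA ∥ CE]
   → E = (15, 15)
3. D_x = 1123/617  [C, A, D are collinear ∩ ED ⟂ CA]
4. D_y = 2407/617  [C, A, D are collinear ∩ ED ⟂ CA]
   → D = (1123/617, 2407/617)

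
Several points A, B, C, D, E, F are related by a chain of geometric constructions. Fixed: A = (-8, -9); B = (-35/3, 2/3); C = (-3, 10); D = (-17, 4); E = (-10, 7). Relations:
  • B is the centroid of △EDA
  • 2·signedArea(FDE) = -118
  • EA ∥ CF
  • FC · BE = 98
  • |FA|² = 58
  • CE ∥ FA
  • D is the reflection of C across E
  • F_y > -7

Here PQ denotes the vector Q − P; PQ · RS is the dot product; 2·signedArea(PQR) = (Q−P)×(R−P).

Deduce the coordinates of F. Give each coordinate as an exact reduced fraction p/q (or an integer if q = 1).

1. F_x = -1  [CE ∥ FA ∩ EA ∥ CF]
2. F_y = -6  [CE ∥ FA ∩ EA ∥ CF]
   → F = (-1, -6)

F = (-1, -6)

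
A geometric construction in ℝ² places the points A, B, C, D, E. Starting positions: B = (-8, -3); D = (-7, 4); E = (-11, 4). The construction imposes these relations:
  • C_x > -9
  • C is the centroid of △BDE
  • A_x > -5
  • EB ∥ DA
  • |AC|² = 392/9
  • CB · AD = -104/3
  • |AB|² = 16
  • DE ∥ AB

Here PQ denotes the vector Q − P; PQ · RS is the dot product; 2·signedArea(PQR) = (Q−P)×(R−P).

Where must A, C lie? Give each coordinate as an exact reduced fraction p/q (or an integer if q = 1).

A = (-4, -3)
C = (-26/3, 5/3)

1. A_x = -4  [DE ∥ AB ∩ EB ∥ DA]
2. A_y = -3  [DE ∥ AB ∩ EB ∥ DA]
   → A = (-4, -3)
3. C_x = -26/3  [C is the centroid of △BDE]
4. C_y = 5/3  [C is the centroid of △BDE]
   → C = (-26/3, 5/3)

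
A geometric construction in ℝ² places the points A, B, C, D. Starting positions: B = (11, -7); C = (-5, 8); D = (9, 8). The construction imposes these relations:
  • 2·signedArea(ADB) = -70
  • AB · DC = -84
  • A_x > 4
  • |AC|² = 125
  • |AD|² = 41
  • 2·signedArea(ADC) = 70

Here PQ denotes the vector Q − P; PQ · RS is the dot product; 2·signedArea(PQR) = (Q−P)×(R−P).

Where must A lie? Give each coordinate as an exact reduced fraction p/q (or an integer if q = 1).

1. A_x = 5  [2·signedArea(ADB) = -70 ∩ 2·signedArea(ADC) = 70]
2. A_y = 3  [2·signedArea(ADB) = -70 ∩ 2·signedArea(ADC) = 70]
   → A = (5, 3)

A = (5, 3)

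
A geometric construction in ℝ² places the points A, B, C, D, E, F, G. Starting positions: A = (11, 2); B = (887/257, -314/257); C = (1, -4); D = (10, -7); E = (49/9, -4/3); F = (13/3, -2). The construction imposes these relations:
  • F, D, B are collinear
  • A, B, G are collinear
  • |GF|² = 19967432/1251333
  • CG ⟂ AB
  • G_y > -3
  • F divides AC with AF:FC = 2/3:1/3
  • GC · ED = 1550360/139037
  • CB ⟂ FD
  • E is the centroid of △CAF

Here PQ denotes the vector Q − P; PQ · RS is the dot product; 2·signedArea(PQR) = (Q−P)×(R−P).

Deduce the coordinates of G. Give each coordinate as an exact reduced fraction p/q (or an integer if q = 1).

1. G_x = 52097/139037  [A, B, G are collinear ∩ CG ⟂ AB]
2. G_y = -352448/139037  [A, B, G are collinear ∩ CG ⟂ AB]
   → G = (52097/139037, -352448/139037)

G = (52097/139037, -352448/139037)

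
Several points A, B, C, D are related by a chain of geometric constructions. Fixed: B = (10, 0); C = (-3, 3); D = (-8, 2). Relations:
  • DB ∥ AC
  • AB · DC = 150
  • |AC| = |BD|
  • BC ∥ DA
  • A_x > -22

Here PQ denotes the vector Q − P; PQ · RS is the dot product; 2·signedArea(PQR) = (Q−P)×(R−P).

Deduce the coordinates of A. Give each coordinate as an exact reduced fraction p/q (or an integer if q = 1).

1. A_x = -21  [DB ∥ AC ∩ BC ∥ DA]
2. A_y = 5  [DB ∥ AC ∩ BC ∥ DA]
   → A = (-21, 5)

A = (-21, 5)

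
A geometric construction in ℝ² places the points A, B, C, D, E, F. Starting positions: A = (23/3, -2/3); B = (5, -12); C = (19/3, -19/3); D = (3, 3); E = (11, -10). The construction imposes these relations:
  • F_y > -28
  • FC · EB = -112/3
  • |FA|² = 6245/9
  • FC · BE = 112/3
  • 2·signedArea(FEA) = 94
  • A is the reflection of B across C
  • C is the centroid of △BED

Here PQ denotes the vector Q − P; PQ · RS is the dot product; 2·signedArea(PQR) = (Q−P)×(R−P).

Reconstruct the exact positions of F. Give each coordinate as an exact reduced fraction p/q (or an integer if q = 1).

F = (7, -27)

1. F_x = 7  [FC · BE = 112/3 ∩ 2·signedArea(FEA) = 94]
2. F_y = -27  [FC · BE = 112/3 ∩ 2·signedArea(FEA) = 94]
   → F = (7, -27)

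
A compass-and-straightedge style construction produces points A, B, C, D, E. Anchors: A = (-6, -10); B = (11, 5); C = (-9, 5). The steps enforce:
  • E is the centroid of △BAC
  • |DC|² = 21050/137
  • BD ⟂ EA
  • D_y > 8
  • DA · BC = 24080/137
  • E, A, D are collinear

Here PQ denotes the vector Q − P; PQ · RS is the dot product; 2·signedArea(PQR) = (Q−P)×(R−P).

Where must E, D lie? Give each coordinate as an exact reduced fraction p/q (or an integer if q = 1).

1. E_x = -4/3  [E is the centroid of △BAC]
2. E_y = 0  [E is the centroid of △BAC]
   → E = (-4/3, 0)
3. D_x = 382/137  [E, A, D are collinear ∩ BD ⟂ EA]
4. D_y = 1210/137  [E, A, D are collinear ∩ BD ⟂ EA]
   → D = (382/137, 1210/137)

D = (382/137, 1210/137)
E = (-4/3, 0)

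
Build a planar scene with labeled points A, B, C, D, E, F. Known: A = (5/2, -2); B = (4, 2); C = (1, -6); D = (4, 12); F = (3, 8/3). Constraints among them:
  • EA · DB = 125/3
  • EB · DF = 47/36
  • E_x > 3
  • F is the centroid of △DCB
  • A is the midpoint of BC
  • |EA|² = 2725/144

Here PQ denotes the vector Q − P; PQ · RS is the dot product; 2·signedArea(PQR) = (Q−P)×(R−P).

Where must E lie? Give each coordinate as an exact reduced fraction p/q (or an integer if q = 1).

E = (15/4, 13/6)

1. E_x = 15/4  [EB · DF = 47/36 ∩ EA · DB = 125/3]
2. E_y = 13/6  [EB · DF = 47/36 ∩ EA · DB = 125/3]
   → E = (15/4, 13/6)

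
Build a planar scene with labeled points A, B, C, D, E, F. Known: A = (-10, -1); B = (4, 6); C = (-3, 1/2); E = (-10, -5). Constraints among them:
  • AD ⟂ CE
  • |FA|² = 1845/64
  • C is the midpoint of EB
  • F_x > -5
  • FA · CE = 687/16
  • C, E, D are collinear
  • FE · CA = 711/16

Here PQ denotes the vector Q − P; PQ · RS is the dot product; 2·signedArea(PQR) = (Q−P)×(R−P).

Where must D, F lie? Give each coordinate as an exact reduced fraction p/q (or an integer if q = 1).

1. D_x = -2554/317  [C, E, D are collinear ∩ AD ⟂ CE]
2. D_y = -1101/317  [C, E, D are collinear ∩ AD ⟂ CE]
   → D = (-2554/317, -1101/317)
3. F_x = -19/4  [FE · CA = 711/16 ∩ FA · CE = 687/16]
4. F_y = 1/8  [FE · CA = 711/16 ∩ FA · CE = 687/16]
   → F = (-19/4, 1/8)

D = (-2554/317, -1101/317)
F = (-19/4, 1/8)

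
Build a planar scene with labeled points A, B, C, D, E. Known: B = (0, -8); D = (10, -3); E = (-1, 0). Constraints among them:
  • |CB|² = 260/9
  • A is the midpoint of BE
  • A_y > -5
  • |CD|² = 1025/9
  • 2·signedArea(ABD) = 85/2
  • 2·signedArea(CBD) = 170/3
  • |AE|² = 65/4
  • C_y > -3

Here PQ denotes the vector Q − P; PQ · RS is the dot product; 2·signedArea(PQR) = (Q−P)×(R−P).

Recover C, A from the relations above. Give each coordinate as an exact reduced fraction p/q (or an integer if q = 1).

1. C_x = -2/3  [line -5·x + 10·y + 70/3 = 0 ∩ |CB|² = 260/9]
2. C_y = -8/3  [line -5·x + 10·y + 70/3 = 0 ∩ |CB|² = 260/9]
   → C = (-2/3, -8/3)
3. A_x = -1/2  [A is the midpoint of BE]
4. A_y = -4  [A is the midpoint of BE]
   → A = (-1/2, -4)

A = (-1/2, -4)
C = (-2/3, -8/3)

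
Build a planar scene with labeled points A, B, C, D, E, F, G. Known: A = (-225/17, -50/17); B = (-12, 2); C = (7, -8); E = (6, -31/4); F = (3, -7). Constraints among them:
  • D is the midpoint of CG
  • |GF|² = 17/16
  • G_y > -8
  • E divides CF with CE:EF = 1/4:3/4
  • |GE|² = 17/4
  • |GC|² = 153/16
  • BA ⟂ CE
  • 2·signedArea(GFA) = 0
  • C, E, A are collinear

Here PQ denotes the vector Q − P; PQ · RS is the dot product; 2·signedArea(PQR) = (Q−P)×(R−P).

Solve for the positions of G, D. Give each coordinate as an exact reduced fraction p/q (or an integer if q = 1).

1. G_x = 4  [line -69/17·x + -276/17·y + -1725/17 = 0 ∩ |GE|² = 17/4]
2. G_y = -29/4  [line -69/17·x + -276/17·y + -1725/17 = 0 ∩ |GE|² = 17/4]
   → G = (4, -29/4)
3. D_x = 11/2  [D is the midpoint of CG]
4. D_y = -61/8  [D is the midpoint of CG]
   → D = (11/2, -61/8)

D = (11/2, -61/8)
G = (4, -29/4)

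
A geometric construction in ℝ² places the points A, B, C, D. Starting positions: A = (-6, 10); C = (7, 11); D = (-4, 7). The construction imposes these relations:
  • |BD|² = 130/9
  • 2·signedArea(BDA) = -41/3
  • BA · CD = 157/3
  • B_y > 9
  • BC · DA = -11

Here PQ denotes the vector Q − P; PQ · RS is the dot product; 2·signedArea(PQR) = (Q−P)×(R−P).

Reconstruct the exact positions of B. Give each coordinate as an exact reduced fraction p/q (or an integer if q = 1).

1. B_x = -1  [BC · DA = -11 ∩ 2·signedArea(BDA) = -41/3]
2. B_y = 28/3  [BC · DA = -11 ∩ 2·signedArea(BDA) = -41/3]
   → B = (-1, 28/3)

B = (-1, 28/3)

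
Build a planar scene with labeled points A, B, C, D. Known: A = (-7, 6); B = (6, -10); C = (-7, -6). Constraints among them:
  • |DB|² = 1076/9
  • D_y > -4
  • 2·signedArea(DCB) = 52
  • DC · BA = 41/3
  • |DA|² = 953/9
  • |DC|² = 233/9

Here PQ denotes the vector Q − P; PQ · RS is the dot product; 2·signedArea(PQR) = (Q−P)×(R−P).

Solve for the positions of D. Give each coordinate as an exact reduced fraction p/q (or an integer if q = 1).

1. D_x = -8/3  [2·signedArea(DCB) = 52 ∩ DC · BA = 41/3]
2. D_y = -10/3  [2·signedArea(DCB) = 52 ∩ DC · BA = 41/3]
   → D = (-8/3, -10/3)

D = (-8/3, -10/3)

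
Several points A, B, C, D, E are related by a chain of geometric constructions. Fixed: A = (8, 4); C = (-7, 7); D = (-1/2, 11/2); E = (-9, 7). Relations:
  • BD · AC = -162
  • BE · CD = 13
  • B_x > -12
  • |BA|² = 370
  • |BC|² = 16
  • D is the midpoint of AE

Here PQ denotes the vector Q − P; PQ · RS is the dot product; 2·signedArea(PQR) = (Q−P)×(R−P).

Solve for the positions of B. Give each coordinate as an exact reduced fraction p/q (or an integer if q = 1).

B = (-11, 7)

1. B_x = -11  [BE · CD = 13 ∩ BD · AC = -162]
2. B_y = 7  [BE · CD = 13 ∩ BD · AC = -162]
   → B = (-11, 7)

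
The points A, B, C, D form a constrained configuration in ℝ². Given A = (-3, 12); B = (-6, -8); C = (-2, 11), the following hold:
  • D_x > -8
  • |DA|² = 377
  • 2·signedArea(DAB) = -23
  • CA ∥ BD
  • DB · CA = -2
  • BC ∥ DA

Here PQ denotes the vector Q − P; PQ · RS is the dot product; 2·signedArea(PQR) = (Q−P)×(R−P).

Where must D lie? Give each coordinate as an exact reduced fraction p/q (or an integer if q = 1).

1. D_x = -7  [BC ∥ DA ∩ CA ∥ BD]
2. D_y = -7  [BC ∥ DA ∩ CA ∥ BD]
   → D = (-7, -7)

D = (-7, -7)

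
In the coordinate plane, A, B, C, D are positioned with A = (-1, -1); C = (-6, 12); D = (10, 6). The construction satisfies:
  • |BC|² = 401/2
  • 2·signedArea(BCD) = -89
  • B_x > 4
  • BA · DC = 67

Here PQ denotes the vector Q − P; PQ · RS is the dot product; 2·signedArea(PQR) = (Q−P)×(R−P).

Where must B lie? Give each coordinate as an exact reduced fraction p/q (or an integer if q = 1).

1. B_x = 9/2  [2·signedArea(BCD) = -89 ∩ BA · DC = 67]
2. B_y = 5/2  [2·signedArea(BCD) = -89 ∩ BA · DC = 67]
   → B = (9/2, 5/2)

B = (9/2, 5/2)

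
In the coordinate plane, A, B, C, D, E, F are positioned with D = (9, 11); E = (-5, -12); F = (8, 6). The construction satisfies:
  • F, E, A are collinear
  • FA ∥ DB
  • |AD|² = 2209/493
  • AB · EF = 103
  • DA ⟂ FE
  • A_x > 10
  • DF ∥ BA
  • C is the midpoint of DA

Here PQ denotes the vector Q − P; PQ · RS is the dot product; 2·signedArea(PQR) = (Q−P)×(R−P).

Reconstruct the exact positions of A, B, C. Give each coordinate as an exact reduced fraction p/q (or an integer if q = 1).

1. A_x = 5283/493  [F, E, A are collinear ∩ DA ⟂ FE]
2. A_y = 4812/493  [F, E, A are collinear ∩ DA ⟂ FE]
   → A = (5283/493, 4812/493)
3. B_x = 5776/493  [DF ∥ BA ∩ FA ∥ DB]
4. B_y = 7277/493  [DF ∥ BA ∩ FA ∥ DB]
   → B = (5776/493, 7277/493)
5. C_x = 4860/493  [C is the midpoint of DA]
6. C_y = 10235/986  [C is the midpoint of DA]
   → C = (4860/493, 10235/986)

A = (5283/493, 4812/493)
B = (5776/493, 7277/493)
C = (4860/493, 10235/986)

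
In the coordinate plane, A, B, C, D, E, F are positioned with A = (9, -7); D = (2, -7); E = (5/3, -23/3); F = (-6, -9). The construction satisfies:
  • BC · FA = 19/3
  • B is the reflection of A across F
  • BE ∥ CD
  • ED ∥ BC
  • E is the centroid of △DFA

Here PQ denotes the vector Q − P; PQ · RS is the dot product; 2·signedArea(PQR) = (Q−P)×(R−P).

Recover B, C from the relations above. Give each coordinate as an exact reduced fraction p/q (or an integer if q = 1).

1. B_x = -21  [B is the reflection of A across F]
2. B_y = -11  [B is the reflection of A across F]
   → B = (-21, -11)
3. C_x = -62/3  [BE ∥ CD ∩ ED ∥ BC]
4. C_y = -31/3  [BE ∥ CD ∩ ED ∥ BC]
   → C = (-62/3, -31/3)

B = (-21, -11)
C = (-62/3, -31/3)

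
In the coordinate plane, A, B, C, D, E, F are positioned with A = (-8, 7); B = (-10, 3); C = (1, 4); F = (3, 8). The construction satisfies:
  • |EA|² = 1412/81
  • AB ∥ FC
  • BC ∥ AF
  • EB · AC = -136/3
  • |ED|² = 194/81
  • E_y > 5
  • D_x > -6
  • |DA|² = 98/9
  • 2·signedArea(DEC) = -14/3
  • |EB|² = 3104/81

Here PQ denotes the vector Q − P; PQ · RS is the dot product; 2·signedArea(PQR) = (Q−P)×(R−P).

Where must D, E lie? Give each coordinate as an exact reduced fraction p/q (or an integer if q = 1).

1. E_x = -38/9  [line -9·x + 3·y + -161/3 = 0 ∩ |EB|² = 3104/81]
2. E_y = 47/9  [line -9·x + 3·y + -161/3 = 0 ∩ |EB|² = 3104/81]
   → E = (-38/9, 47/9)
3. D_x = -17/3  [line 11/9·x + 47/9·y + -157/9 = 0 ∩ |DA|² = 98/9]
4. D_y = 14/3  [line 11/9·x + 47/9·y + -157/9 = 0 ∩ |DA|² = 98/9]
   → D = (-17/3, 14/3)

D = (-17/3, 14/3)
E = (-38/9, 47/9)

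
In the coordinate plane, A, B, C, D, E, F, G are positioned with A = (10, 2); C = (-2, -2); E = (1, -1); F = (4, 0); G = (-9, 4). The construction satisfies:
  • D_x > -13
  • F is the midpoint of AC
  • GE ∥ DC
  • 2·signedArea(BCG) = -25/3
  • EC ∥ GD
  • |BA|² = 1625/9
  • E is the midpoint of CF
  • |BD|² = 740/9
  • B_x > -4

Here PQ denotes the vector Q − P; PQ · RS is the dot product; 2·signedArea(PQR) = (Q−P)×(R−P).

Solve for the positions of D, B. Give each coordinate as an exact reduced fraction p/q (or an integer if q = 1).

B = (-10/3, 1/3)
D = (-12, 3)

1. D_x = -12  [GE ∥ DC ∩ EC ∥ GD]
2. D_y = 3  [GE ∥ DC ∩ EC ∥ GD]
   → D = (-12, 3)
3. B_x = -10/3  [line -6·x + -7·y + -53/3 = 0 ∩ |BD|² = 740/9]
4. B_y = 1/3  [line -6·x + -7·y + -53/3 = 0 ∩ |BD|² = 740/9]
   → B = (-10/3, 1/3)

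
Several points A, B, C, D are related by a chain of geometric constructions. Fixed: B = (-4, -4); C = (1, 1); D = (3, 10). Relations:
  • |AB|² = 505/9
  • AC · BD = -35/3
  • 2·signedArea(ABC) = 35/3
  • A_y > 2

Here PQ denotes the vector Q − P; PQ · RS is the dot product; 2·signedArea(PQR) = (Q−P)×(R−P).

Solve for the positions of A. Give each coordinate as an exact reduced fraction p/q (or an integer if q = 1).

A = (0, 7/3)

1. A_x = 0  [AC · BD = -35/3 ∩ 2·signedArea(ABC) = 35/3]
2. A_y = 7/3  [AC · BD = -35/3 ∩ 2·signedArea(ABC) = 35/3]
   → A = (0, 7/3)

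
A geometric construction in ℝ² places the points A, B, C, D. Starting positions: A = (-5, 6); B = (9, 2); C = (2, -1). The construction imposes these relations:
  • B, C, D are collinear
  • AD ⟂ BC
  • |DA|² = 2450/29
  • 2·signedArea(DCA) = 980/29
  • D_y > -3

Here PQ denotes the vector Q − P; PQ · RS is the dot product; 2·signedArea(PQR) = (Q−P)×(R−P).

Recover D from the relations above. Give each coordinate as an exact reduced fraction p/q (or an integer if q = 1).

D = (-40/29, -71/29)

1. D_x = -40/29  [B, C, D are collinear ∩ AD ⟂ BC]
2. D_y = -71/29  [B, C, D are collinear ∩ AD ⟂ BC]
   → D = (-40/29, -71/29)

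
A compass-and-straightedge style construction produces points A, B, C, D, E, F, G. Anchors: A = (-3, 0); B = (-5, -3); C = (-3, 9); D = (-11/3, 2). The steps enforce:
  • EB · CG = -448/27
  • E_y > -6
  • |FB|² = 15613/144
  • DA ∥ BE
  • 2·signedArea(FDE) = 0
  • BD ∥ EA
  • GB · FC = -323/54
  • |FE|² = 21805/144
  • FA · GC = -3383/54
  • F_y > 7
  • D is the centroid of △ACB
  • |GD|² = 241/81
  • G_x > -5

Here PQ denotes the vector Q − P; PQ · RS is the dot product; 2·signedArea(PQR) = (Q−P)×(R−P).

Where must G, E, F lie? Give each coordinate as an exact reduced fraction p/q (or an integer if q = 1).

E = (-13/3, -5)
F = (-19/6, 29/4)
G = (-37/9, 1/3)

1. E_x = -13/3  [BD ∥ EA ∩ DA ∥ BE]
2. E_y = -5  [BD ∥ EA ∩ DA ∥ BE]
   → E = (-13/3, -5)
3. F_x = -19/6  [line 7·x + -2/3·y + 27 = 0 ∩ |FB|² = 15613/144]
4. F_y = 29/4  [line 7·x + -2/3·y + 27 = 0 ∩ |FB|² = 15613/144]
   → F = (-19/6, 29/4)
5. G_x = -37/9  [GB · FC = -323/54 ∩ FA · GC = -3383/54]
6. G_y = 1/3  [GB · FC = -323/54 ∩ FA · GC = -3383/54]
   → G = (-37/9, 1/3)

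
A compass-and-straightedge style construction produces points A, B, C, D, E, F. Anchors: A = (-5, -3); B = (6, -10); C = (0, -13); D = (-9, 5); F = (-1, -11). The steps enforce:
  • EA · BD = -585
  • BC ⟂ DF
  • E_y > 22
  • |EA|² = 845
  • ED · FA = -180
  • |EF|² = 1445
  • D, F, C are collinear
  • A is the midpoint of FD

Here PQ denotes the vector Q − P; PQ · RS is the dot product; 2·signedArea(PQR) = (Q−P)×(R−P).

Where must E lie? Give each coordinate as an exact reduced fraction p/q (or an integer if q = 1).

E = (-18, 23)

1. E_x = -18  [ED · FA = -180 ∩ EA · BD = -585]
2. E_y = 23  [ED · FA = -180 ∩ EA · BD = -585]
   → E = (-18, 23)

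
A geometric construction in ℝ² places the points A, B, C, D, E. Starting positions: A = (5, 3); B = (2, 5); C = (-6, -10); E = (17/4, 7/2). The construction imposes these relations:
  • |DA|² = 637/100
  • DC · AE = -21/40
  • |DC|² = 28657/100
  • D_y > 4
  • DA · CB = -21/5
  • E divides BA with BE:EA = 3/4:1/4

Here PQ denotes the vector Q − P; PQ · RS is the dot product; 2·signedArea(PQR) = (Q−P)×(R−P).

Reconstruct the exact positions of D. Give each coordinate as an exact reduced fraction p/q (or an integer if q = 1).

D = (29/10, 22/5)

1. D_x = 29/10  [DC · AE = -21/40 ∩ DA · CB = -21/5]
2. D_y = 22/5  [DC · AE = -21/40 ∩ DA · CB = -21/5]
   → D = (29/10, 22/5)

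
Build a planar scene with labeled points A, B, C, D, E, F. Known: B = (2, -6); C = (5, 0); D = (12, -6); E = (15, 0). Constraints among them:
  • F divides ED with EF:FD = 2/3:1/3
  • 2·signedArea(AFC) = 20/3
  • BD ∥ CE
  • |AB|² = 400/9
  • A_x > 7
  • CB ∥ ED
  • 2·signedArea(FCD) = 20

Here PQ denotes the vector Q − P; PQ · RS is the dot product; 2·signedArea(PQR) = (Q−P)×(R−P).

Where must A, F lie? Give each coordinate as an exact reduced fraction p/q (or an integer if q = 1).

A = (22/3, -2)
F = (13, -4)

1. F_x = 13  [F divides ED with EF:FD = 2/3:1/3]
2. F_y = -4  [F divides ED with EF:FD = 2/3:1/3]
   → F = (13, -4)
3. A_x = 22/3  [line -4·x + -8·y + 40/3 = 0 ∩ |AB|² = 400/9]
4. A_y = -2  [line -4·x + -8·y + 40/3 = 0 ∩ |AB|² = 400/9]
   → A = (22/3, -2)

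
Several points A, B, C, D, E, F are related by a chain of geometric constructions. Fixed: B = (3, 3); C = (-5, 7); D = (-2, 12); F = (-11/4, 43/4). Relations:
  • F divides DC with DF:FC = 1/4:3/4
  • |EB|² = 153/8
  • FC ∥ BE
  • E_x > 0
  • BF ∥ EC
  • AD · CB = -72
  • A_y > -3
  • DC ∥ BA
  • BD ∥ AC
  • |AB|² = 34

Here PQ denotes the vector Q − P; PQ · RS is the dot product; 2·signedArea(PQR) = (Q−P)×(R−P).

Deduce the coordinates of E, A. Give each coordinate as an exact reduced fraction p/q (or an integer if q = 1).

1. E_x = 3/4  [BF ∥ EC ∩ FC ∥ BE]
2. E_y = -3/4  [BF ∥ EC ∩ FC ∥ BE]
   → E = (3/4, -3/4)
3. A_x = 0  [BD ∥ AC ∩ DC ∥ BA]
4. A_y = -2  [BD ∥ AC ∩ DC ∥ BA]
   → A = (0, -2)

A = (0, -2)
E = (3/4, -3/4)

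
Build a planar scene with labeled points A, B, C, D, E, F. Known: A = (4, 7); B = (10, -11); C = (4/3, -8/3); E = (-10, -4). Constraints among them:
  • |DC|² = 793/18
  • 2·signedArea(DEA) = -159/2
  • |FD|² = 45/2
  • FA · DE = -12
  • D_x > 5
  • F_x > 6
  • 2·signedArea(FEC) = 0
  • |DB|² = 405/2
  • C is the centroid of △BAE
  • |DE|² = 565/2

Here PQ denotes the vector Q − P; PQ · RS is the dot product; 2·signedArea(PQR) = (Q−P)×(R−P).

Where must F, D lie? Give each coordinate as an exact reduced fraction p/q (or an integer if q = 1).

D = (11/2, 5/2)
F = (7, -2)

1. D_x = 11/2  [line -11·x + 14·y + 51/2 = 0 ∩ |DB|² = 405/2]
2. D_y = 5/2  [line -11·x + 14·y + 51/2 = 0 ∩ |DB|² = 405/2]
   → D = (11/2, 5/2)
3. F_x = 7  [2·signedArea(FEC) = 0 ∩ FA · DE = -12]
4. F_y = -2  [2·signedArea(FEC) = 0 ∩ FA · DE = -12]
   → F = (7, -2)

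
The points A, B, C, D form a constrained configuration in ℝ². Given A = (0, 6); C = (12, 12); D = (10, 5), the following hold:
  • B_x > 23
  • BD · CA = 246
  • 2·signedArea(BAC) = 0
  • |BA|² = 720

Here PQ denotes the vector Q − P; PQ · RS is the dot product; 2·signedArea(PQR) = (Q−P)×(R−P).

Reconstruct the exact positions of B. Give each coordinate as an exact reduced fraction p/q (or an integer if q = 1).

1. B_x = 24  [2·signedArea(BAC) = 0 ∩ BD · CA = 246]
2. B_y = 18  [2·signedArea(BAC) = 0 ∩ BD · CA = 246]
   → B = (24, 18)

B = (24, 18)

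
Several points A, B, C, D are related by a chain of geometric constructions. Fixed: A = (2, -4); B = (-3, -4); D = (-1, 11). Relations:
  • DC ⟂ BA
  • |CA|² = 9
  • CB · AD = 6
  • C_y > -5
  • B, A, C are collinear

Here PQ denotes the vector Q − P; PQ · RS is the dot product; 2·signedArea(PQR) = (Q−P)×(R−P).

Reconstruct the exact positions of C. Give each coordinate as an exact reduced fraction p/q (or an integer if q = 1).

C = (-1, -4)

1. C_x = -1  [B, A, C are collinear ∩ DC ⟂ BA]
2. C_y = -4  [B, A, C are collinear ∩ DC ⟂ BA]
   → C = (-1, -4)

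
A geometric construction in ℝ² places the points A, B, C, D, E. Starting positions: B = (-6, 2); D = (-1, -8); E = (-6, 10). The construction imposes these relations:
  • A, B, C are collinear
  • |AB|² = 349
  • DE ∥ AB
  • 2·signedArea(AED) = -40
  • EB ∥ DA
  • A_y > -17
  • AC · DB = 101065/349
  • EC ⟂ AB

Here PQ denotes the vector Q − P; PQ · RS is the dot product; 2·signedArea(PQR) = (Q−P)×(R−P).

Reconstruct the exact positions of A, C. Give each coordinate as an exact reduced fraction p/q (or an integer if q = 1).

1. A_x = -1  [DE ∥ AB ∩ EB ∥ DA]
2. A_y = -16  [DE ∥ AB ∩ EB ∥ DA]
   → A = (-1, -16)
3. C_x = -2814/349  [A, B, C are collinear ∩ EC ⟂ AB]
4. C_y = 3290/349  [A, B, C are collinear ∩ EC ⟂ AB]
   → C = (-2814/349, 3290/349)

A = (-1, -16)
C = (-2814/349, 3290/349)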